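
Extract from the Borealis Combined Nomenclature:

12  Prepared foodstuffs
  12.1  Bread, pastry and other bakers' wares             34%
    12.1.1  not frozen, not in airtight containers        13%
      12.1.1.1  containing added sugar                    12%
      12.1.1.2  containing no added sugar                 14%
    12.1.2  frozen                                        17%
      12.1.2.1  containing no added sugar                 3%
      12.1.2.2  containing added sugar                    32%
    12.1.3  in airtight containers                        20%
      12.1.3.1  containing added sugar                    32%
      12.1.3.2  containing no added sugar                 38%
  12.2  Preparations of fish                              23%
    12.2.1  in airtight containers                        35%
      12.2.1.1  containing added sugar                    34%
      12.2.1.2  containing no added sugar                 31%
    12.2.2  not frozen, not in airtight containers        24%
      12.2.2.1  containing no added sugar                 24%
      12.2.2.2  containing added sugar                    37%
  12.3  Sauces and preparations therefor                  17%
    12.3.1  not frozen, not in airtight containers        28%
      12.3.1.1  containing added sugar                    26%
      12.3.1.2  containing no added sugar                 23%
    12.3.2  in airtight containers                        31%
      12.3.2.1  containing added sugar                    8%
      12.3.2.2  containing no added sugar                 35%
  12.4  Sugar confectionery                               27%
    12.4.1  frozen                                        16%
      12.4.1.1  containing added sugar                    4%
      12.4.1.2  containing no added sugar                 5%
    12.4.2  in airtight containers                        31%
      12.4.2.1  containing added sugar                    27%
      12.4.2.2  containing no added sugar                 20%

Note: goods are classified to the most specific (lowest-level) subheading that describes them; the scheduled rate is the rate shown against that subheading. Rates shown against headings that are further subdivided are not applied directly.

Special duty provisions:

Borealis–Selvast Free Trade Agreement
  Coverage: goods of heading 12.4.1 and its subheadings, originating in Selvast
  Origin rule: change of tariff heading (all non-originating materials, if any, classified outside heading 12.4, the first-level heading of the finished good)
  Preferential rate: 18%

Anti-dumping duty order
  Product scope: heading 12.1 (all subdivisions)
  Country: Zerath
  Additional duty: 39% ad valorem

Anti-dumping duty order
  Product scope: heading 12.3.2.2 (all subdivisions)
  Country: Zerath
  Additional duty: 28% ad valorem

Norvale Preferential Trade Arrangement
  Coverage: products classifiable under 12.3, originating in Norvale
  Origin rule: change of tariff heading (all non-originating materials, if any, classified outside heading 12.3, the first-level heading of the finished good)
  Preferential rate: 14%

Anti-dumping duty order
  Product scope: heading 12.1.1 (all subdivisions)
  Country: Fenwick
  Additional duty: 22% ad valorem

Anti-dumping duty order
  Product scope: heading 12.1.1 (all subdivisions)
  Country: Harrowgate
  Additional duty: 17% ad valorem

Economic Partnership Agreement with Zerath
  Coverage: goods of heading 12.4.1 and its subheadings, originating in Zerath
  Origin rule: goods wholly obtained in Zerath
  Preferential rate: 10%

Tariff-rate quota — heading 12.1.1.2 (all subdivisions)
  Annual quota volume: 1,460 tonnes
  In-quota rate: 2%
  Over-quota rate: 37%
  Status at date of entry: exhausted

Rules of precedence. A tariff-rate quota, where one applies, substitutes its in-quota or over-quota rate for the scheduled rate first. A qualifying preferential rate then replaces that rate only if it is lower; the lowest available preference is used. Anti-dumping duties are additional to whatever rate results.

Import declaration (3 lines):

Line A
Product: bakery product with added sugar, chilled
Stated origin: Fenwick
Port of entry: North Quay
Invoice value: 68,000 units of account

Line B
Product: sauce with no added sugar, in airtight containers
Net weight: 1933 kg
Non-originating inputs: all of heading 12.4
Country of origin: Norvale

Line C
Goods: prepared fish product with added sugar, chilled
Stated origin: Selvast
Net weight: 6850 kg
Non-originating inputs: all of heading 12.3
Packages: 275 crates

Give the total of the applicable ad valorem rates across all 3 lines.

Line A: bakery product → 12.1; chilled → 12.1.1; with added sugar → 12.1.1.1. Scheduled 12%. anti-dumping (Fenwick, 12.1.1): +22%; total 12% + 22% = 34%. → 34%.
Line B: sauce → 12.3; in airtight containers → 12.3.2; with no added sugar → 12.3.2.2. Scheduled 35%. Norvale agreement on 12.3: CTH met → 14% available; preferential 14%. → 14%.
Line C: prepared fish product → 12.2; chilled → 12.2.2; with added sugar → 12.2.2.2. Scheduled 37%. Selvast agreement on 12.4.1: 12.2.2.2 not covered. → 37%.
Sum: 34% + 14% + 37% = 85%.

85%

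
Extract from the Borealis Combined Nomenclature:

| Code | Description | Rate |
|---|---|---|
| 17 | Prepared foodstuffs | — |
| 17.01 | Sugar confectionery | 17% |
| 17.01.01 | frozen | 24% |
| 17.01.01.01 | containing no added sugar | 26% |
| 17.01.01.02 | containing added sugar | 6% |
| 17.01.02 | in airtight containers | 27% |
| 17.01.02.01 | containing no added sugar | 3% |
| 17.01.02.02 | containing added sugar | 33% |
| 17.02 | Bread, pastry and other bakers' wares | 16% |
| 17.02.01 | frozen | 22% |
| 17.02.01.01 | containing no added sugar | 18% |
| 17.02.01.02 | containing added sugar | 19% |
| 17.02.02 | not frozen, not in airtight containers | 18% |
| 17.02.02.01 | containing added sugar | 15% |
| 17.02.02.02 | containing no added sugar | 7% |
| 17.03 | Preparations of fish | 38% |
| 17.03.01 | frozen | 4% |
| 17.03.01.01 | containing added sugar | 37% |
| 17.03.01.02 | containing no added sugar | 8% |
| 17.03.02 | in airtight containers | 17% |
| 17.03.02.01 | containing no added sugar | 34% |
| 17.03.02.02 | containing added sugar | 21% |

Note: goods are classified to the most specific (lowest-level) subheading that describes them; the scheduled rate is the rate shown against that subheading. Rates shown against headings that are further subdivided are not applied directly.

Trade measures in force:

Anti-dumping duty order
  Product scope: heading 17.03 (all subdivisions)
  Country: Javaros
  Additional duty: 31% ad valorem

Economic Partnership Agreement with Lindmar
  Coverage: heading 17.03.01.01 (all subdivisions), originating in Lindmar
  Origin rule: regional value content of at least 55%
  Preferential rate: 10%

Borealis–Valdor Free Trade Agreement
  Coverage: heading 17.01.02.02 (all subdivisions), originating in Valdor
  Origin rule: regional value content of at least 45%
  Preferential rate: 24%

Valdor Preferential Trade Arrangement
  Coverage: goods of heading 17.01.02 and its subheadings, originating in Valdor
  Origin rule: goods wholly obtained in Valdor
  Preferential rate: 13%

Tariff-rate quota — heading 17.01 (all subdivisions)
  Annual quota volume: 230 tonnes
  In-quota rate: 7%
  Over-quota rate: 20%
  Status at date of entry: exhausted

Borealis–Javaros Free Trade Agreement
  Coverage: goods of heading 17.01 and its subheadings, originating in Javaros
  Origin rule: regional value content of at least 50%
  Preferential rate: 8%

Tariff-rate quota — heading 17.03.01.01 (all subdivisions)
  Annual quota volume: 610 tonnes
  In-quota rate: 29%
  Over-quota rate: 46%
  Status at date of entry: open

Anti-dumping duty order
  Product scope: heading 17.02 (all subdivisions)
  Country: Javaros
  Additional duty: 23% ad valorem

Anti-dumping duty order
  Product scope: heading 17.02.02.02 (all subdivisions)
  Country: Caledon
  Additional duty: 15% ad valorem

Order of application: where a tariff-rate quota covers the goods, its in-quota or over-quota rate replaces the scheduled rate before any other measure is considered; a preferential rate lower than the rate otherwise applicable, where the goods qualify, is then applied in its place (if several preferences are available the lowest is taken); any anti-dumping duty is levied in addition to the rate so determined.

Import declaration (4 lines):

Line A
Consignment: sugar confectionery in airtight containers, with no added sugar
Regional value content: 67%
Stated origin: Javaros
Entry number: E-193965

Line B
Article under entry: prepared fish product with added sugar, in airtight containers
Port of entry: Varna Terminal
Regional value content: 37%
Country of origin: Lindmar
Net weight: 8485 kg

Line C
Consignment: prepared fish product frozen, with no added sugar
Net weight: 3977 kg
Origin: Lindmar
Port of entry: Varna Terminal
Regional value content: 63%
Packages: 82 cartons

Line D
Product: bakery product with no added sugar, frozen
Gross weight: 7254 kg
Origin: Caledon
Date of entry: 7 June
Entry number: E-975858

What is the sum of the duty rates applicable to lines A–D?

Line A: sugar confectionery → 17.01; in airtight containers → 17.01.02; with no added sugar → 17.01.02.01. Scheduled 3%. quota on 17.01 exhausted → over-quota 20%; Javaros agreement on 17.01: RVC ≥ 50% → 8% available; preferential 8%. → 8%.
Line B: prepared fish product → 17.03; in airtight containers → 17.03.02; with added sugar → 17.03.02.02. Scheduled 21%. Lindmar agreement on 17.03.01.01: 17.03.02.02 not covered. → 21%.
Line C: prepared fish product → 17.03; frozen → 17.03.01; with no added sugar → 17.03.01.02. Scheduled 8%. Lindmar agreement on 17.03.01.01: 17.03.01.02 not covered. → 8%.
Line D: bakery product → 17.02; frozen → 17.02.01; with no added sugar → 17.02.01.01. Scheduled 18%. No special measure applies. → 18%.
Sum: 8% + 21% + 8% + 18% = 55%.

55%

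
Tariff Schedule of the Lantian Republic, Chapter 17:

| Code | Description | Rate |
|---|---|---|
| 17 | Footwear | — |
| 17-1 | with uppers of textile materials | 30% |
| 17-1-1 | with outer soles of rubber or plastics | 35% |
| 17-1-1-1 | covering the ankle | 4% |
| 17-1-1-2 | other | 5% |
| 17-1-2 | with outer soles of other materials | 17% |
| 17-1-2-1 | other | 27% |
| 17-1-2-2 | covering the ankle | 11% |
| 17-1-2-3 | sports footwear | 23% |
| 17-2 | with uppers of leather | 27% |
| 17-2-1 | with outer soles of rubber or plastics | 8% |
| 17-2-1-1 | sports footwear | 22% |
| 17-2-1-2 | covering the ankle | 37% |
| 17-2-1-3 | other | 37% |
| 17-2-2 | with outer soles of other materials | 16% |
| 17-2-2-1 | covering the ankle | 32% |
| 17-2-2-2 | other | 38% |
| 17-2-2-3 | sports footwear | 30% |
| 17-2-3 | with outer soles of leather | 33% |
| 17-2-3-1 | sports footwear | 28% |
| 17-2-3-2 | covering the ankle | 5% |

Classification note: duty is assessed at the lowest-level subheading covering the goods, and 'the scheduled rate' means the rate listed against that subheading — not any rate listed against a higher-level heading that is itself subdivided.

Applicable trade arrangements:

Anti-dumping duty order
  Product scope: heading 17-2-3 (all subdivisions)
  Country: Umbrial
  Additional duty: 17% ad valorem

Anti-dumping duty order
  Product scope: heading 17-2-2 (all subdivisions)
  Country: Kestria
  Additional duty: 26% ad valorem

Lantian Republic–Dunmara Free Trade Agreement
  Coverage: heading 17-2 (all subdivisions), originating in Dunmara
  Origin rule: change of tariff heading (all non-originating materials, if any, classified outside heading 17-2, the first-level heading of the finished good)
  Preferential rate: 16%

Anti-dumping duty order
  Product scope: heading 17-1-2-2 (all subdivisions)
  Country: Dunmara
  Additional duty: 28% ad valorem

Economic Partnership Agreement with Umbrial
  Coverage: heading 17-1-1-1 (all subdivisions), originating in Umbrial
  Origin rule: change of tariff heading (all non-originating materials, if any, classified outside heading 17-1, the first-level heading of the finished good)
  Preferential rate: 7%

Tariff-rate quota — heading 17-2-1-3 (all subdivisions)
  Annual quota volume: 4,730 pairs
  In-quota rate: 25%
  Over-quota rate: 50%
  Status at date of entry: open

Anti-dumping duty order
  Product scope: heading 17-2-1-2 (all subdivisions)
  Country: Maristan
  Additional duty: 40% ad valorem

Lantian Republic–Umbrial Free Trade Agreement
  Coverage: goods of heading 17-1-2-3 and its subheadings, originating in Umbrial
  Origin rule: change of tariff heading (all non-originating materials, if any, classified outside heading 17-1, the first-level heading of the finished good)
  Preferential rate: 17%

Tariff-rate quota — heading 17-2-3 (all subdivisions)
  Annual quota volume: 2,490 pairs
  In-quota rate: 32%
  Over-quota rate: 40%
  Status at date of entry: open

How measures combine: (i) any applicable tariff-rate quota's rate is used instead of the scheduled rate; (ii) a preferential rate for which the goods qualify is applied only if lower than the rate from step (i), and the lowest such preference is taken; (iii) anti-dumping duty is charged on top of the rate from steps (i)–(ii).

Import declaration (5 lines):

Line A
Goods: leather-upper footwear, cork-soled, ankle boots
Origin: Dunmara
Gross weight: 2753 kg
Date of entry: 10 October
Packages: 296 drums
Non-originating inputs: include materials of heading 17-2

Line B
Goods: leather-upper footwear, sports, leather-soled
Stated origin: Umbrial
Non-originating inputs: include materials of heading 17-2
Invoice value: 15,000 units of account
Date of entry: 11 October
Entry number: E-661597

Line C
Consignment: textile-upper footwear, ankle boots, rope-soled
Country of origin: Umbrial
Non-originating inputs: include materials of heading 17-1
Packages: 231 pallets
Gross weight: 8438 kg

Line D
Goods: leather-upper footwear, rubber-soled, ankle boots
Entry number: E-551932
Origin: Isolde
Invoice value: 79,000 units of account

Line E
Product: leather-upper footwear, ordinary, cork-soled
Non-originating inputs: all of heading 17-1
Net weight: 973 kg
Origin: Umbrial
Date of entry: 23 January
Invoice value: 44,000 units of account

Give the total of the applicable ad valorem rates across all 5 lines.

167%

Line A: leather-upper → 17-2; cork-soled → 17-2-2; ankle boots → 17-2-2-1. Scheduled 32%. Dunmara agreement on 17-2: CTH not met. → 32%.
Line B: leather-upper → 17-2; leather-soled → 17-2-3; sports → 17-2-3-1. Scheduled 28%. quota on 17-2-3 open → in-quota 32%; Umbrial agreement on 17-1-1-1: 17-2-3-1 not covered; Umbrial agreement on 17-1-2-3: 17-2-3-1 not covered; anti-dumping (Umbrial, 17-2-3): +17%; total 32% + 17% = 49%. → 49%.
Line C: textile-upper → 17-1; rope-soled → 17-1-2; ankle boots → 17-1-2-2. Scheduled 11%. Umbrial agreement on 17-1-1-1: 17-1-2-2 not covered; Umbrial agreement on 17-1-2-3: 17-1-2-2 not covered. → 11%.
Line D: leather-upper → 17-2; rubber-soled → 17-2-1; ankle boots → 17-2-1-2. Scheduled 37%. No special measure applies. → 37%.
Line E: leather-upper → 17-2; cork-soled → 17-2-2; ordinary → 17-2-2-2. Scheduled 38%. Umbrial agreement on 17-1-1-1: 17-2-2-2 not covered; Umbrial agreement on 17-1-2-3: 17-2-2-2 not covered. → 38%.
Sum: 32% + 49% + 11% + 37% + 38% = 167%.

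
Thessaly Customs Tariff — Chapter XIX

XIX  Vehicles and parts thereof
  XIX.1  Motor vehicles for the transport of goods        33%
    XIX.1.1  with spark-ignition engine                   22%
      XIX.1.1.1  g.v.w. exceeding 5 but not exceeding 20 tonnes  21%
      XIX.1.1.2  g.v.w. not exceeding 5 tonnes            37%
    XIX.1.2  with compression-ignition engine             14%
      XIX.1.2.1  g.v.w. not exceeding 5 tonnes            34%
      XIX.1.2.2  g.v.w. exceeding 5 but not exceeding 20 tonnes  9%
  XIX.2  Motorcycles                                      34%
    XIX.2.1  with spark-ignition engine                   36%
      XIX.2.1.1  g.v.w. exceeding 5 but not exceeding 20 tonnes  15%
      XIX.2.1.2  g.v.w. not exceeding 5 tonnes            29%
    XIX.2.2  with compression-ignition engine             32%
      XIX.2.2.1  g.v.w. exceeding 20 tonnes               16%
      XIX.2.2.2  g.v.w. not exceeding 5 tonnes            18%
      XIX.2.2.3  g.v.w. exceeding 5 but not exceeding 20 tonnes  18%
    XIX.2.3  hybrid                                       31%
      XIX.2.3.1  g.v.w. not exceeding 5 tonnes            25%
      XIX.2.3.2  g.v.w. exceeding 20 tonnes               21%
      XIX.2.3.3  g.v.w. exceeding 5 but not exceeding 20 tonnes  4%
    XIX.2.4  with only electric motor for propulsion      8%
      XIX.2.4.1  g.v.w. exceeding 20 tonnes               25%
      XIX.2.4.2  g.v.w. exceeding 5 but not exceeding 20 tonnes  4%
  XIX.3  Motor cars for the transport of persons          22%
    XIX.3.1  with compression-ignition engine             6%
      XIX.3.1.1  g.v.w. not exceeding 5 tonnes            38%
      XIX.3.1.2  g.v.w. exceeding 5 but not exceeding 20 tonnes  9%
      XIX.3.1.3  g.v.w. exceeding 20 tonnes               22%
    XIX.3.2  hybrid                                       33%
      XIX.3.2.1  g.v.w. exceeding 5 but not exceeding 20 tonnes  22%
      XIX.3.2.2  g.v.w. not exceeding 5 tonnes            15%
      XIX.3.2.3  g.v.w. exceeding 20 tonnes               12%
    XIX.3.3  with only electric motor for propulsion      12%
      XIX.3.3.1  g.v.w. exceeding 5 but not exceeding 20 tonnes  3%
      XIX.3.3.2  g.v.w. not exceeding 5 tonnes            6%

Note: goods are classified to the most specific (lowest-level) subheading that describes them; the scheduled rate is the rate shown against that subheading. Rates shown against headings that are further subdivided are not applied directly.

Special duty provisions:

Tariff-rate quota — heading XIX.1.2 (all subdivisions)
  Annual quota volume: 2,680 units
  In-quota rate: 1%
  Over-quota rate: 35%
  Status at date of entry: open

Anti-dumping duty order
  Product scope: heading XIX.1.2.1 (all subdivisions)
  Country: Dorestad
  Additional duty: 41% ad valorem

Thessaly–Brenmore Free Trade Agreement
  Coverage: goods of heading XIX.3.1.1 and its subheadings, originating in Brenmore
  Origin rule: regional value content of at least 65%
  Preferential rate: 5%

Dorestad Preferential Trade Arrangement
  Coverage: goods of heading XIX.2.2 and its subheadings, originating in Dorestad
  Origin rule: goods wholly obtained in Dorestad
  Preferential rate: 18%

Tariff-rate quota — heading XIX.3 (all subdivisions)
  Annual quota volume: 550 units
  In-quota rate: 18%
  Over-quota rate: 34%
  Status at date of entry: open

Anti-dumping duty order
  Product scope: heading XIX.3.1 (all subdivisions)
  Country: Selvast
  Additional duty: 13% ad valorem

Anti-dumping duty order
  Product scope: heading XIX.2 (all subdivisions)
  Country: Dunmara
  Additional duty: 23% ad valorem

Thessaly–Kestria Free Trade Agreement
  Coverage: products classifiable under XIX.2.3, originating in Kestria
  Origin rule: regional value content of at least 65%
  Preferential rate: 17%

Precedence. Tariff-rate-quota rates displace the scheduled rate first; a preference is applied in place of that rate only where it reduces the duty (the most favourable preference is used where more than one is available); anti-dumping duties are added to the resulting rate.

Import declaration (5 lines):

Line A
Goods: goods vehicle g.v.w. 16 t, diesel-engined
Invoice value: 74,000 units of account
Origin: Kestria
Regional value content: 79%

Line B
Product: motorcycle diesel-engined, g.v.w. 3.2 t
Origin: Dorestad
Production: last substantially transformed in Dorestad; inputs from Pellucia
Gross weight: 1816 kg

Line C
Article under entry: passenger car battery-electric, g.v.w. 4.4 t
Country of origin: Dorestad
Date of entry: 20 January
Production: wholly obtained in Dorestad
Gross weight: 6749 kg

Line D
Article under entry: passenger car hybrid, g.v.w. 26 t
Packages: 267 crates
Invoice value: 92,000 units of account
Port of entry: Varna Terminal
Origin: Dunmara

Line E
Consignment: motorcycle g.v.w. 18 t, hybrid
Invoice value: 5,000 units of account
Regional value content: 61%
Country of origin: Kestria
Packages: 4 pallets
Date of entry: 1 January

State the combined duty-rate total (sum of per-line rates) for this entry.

Line A: goods vehicle → XIX.1; diesel-engined → XIX.1.2; g.v.w. 16 t → XIX.1.2.2. Scheduled 9%. quota on XIX.1.2 open → in-quota 1%; Kestria agreement on XIX.2.3: XIX.1.2.2 not covered. → 1%.
Line B: motorcycle → XIX.2; diesel-engined → XIX.2.2; g.v.w. 3.2 t → XIX.2.2.2. Scheduled 18%. Dorestad agreement on XIX.2.2: not wholly obtained. → 18%.
Line C: passenger car → XIX.3; battery-electric → XIX.3.3; g.v.w. 4.4 t → XIX.3.3.2. Scheduled 6%. quota on XIX.3 open → in-quota 18%; Dorestad agreement on XIX.2.2: XIX.3.3.2 not covered. → 18%.
Line D: passenger car → XIX.3; hybrid → XIX.3.2; g.v.w. 26 t → XIX.3.2.3. Scheduled 12%. quota on XIX.3 open → in-quota 18%. → 18%.
Line E: motorcycle → XIX.2; hybrid → XIX.2.3; g.v.w. 18 t → XIX.2.3.3. Scheduled 4%. Kestria agreement on XIX.2.3: RVC < 65%. → 4%.
Sum: 1% + 18% + 18% + 18% + 4% = 59%.

59%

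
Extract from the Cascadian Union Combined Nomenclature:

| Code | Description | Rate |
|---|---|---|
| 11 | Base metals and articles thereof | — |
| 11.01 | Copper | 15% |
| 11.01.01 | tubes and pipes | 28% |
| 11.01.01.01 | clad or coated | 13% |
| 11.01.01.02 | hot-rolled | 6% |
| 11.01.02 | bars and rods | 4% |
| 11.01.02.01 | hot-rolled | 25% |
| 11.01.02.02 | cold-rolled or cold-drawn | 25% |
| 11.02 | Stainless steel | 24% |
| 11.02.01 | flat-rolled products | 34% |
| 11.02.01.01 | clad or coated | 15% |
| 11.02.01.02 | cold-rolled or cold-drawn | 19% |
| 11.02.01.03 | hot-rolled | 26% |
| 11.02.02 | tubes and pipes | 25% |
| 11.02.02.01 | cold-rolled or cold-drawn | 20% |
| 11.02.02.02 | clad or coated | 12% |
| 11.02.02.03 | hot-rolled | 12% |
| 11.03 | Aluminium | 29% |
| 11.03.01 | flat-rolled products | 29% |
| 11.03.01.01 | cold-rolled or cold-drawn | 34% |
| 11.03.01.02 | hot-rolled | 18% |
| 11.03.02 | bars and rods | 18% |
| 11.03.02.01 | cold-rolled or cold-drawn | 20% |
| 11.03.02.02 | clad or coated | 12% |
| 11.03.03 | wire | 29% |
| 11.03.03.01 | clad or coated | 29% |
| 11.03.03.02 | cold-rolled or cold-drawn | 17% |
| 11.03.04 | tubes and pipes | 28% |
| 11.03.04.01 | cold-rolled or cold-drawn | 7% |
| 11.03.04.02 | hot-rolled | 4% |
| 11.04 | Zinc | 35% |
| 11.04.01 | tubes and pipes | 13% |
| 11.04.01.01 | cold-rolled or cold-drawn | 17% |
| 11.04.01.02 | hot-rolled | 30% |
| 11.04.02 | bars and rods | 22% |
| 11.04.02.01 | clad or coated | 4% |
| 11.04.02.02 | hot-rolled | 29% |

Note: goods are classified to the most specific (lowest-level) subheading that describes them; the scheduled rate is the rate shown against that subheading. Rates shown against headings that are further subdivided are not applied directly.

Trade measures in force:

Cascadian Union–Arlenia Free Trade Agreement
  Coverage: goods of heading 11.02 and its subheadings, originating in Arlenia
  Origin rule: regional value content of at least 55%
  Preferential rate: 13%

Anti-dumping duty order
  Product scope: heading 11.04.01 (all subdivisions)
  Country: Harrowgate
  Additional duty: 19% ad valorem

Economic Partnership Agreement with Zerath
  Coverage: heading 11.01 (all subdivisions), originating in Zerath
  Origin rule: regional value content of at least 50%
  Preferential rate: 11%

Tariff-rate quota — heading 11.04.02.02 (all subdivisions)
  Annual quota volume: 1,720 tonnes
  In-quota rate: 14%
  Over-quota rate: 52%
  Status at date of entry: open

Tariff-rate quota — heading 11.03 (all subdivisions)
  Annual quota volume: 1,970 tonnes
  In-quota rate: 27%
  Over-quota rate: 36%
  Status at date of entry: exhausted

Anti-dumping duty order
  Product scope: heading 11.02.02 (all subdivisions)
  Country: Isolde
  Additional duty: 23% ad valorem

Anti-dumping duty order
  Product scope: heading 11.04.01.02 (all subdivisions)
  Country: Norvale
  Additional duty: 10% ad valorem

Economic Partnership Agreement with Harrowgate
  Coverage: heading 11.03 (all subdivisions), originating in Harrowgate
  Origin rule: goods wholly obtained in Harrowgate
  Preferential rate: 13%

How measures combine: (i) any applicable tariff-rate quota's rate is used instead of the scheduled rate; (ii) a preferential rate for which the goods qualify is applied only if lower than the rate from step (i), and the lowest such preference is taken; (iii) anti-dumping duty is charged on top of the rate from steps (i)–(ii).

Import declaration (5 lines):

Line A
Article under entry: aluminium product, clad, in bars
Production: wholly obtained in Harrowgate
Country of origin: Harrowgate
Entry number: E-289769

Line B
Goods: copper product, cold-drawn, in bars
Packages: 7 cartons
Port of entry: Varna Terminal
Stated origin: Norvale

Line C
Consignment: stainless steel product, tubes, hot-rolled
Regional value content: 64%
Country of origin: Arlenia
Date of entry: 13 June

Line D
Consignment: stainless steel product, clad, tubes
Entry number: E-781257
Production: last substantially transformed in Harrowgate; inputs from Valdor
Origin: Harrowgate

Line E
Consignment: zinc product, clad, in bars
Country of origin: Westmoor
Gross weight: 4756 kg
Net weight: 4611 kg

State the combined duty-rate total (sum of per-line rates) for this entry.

66%

Line A: aluminium → 11.03; in bars → 11.03.02; clad → 11.03.02.02. Scheduled 12%. quota on 11.03 exhausted → over-quota 36%; Harrowgate agreement on 11.03: wholly obtained → 13% available; preferential 13%. → 13%.
Line B: copper → 11.01; in bars → 11.01.02; cold-drawn → 11.01.02.02. Scheduled 25%. No special measure applies. → 25%.
Line C: stainless steel → 11.02; tubes → 11.02.02; hot-rolled → 11.02.02.03. Scheduled 12%. Arlenia agreement on 11.02: RVC ≥ 55% → 13% available; preference 13% not lower than 12% → no reduction. → 12%.
Line D: stainless steel → 11.02; tubes → 11.02.02; clad → 11.02.02.02. Scheduled 12%. Harrowgate agreement on 11.03: 11.02.02.02 not covered. → 12%.
Line E: zinc → 11.04; in bars → 11.04.02; clad → 11.04.02.01. Scheduled 4%. No special measure applies. → 4%.
Sum: 13% + 25% + 12% + 12% + 4% = 66%.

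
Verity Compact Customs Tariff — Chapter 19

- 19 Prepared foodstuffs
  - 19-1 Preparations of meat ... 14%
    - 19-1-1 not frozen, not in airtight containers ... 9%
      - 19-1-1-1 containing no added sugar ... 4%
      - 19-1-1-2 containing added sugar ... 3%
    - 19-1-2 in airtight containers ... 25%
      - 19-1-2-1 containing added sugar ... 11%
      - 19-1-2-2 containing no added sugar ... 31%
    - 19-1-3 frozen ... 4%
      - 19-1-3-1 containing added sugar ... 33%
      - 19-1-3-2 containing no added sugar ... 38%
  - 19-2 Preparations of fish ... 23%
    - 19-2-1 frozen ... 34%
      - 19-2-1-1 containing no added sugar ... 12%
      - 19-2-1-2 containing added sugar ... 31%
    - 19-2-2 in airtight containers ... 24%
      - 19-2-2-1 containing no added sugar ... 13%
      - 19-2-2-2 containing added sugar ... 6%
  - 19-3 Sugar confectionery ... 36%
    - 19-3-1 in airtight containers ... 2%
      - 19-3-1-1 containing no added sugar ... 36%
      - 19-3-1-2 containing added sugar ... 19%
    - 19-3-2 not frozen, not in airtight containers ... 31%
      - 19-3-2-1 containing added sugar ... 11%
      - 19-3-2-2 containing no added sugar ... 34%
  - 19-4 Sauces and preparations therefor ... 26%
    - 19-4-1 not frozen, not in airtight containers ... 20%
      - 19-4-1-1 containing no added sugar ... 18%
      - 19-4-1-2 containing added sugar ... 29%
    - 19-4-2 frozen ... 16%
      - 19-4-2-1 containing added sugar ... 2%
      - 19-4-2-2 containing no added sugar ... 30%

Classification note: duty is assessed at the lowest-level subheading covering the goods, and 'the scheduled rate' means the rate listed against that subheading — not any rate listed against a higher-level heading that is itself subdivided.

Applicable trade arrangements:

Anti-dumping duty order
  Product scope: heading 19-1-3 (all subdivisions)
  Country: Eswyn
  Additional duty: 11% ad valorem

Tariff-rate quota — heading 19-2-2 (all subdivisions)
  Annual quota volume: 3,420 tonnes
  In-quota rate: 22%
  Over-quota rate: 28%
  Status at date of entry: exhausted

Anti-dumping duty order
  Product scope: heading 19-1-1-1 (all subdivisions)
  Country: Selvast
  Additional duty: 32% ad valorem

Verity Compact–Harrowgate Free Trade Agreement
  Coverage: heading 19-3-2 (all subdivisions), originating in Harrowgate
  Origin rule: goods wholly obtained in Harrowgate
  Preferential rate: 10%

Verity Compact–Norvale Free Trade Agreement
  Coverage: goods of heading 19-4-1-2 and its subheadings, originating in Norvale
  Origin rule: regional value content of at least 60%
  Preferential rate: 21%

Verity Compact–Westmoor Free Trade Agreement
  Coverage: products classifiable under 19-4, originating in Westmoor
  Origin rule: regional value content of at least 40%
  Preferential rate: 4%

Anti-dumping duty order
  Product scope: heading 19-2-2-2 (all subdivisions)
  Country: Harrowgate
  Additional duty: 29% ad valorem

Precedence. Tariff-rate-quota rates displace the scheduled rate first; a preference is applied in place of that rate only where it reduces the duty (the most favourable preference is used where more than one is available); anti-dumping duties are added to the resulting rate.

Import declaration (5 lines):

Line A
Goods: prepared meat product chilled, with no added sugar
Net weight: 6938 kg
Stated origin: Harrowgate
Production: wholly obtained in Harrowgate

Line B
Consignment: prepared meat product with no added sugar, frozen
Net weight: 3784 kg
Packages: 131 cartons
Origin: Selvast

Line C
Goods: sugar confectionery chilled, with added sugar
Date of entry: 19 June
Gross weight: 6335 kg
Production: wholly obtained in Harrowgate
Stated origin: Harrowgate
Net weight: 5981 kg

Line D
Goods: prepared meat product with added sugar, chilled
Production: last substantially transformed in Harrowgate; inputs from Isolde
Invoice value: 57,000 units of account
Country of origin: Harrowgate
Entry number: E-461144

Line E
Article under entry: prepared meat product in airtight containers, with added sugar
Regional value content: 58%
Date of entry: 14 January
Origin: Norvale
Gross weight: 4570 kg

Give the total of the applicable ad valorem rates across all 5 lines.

Line A: prepared meat product → 19-1; chilled → 19-1-1; with no added sugar → 19-1-1-1. Scheduled 4%. Harrowgate agreement on 19-3-2: 19-1-1-1 not covered. → 4%.
Line B: prepared meat product → 19-1; frozen → 19-1-3; with no added sugar → 19-1-3-2. Scheduled 38%. No special measure applies. → 38%.
Line C: sugar confectionery → 19-3; chilled → 19-3-2; with added sugar → 19-3-2-1. Scheduled 11%. Harrowgate agreement on 19-3-2: wholly obtained → 10% available; preferential 10%. → 10%.
Line D: prepared meat product → 19-1; chilled → 19-1-1; with added sugar → 19-1-1-2. Scheduled 3%. Harrowgate agreement on 19-3-2: 19-1-1-2 not covered. → 3%.
Line E: prepared meat product → 19-1; in airtight containers → 19-1-2; with added sugar → 19-1-2-1. Scheduled 11%. Norvale agreement on 19-4-1-2: 19-1-2-1 not covered. → 11%.
Sum: 4% + 38% + 10% + 3% + 11% = 66%.

66%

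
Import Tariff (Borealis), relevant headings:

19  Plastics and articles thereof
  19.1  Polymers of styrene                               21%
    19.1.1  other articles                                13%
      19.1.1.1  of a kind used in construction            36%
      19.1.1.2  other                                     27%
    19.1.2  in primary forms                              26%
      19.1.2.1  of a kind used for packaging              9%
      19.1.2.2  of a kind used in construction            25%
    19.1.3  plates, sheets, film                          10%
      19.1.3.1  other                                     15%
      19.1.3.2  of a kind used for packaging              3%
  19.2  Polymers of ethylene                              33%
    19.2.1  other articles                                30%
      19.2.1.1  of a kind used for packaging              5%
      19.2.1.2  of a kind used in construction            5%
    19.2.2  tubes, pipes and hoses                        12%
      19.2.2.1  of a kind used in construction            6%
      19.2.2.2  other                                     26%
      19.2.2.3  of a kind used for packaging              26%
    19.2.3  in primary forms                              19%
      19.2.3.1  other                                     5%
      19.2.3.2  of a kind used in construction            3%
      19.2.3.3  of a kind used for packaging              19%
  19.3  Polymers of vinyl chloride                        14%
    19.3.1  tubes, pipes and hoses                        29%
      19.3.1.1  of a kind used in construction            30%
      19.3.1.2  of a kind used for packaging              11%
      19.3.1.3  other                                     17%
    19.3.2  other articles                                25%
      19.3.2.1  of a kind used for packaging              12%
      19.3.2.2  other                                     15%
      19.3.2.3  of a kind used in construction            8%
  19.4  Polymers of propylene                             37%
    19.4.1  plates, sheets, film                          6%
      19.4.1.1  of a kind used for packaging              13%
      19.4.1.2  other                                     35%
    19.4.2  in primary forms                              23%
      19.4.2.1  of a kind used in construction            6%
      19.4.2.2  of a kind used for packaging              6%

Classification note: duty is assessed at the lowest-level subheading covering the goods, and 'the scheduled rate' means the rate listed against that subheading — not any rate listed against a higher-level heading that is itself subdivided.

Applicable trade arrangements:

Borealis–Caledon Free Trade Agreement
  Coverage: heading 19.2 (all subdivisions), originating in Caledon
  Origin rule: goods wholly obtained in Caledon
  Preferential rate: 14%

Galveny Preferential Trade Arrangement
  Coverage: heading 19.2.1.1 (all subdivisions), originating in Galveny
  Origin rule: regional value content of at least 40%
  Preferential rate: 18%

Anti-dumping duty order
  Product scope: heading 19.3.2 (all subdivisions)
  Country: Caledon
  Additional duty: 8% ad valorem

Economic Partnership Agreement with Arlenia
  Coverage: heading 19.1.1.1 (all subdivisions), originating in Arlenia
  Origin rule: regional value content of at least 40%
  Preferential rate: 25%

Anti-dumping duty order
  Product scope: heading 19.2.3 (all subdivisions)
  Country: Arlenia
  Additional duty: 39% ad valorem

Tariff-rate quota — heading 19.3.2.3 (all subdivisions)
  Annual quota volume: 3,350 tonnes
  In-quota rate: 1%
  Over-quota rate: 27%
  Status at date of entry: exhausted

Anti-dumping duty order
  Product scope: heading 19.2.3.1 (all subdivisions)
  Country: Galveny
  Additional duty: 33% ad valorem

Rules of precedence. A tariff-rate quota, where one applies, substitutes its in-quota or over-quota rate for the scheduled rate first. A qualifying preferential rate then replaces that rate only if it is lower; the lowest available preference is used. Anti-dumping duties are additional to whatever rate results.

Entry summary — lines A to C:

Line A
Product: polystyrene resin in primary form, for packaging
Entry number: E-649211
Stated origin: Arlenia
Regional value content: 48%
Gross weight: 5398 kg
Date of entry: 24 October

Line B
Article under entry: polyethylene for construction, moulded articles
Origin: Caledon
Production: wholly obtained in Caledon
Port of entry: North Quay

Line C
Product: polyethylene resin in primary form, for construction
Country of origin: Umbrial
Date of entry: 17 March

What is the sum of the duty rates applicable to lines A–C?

17%

Line A: polystyrene → 19.1; resin in primary form → 19.1.2; for packaging → 19.1.2.1. Scheduled 9%. Arlenia agreement on 19.1.1.1: 19.1.2.1 not covered. → 9%.
Line B: polyethylene → 19.2; moulded articles → 19.2.1; for construction → 19.2.1.2. Scheduled 5%. Caledon agreement on 19.2: wholly obtained → 14% available; preference 14% not lower than 5% → no reduction. → 5%.
Line C: polyethylene → 19.2; resin in primary form → 19.2.3; for construction → 19.2.3.2. Scheduled 3%. No special measure applies. → 3%.
Sum: 9% + 5% + 3% = 17%.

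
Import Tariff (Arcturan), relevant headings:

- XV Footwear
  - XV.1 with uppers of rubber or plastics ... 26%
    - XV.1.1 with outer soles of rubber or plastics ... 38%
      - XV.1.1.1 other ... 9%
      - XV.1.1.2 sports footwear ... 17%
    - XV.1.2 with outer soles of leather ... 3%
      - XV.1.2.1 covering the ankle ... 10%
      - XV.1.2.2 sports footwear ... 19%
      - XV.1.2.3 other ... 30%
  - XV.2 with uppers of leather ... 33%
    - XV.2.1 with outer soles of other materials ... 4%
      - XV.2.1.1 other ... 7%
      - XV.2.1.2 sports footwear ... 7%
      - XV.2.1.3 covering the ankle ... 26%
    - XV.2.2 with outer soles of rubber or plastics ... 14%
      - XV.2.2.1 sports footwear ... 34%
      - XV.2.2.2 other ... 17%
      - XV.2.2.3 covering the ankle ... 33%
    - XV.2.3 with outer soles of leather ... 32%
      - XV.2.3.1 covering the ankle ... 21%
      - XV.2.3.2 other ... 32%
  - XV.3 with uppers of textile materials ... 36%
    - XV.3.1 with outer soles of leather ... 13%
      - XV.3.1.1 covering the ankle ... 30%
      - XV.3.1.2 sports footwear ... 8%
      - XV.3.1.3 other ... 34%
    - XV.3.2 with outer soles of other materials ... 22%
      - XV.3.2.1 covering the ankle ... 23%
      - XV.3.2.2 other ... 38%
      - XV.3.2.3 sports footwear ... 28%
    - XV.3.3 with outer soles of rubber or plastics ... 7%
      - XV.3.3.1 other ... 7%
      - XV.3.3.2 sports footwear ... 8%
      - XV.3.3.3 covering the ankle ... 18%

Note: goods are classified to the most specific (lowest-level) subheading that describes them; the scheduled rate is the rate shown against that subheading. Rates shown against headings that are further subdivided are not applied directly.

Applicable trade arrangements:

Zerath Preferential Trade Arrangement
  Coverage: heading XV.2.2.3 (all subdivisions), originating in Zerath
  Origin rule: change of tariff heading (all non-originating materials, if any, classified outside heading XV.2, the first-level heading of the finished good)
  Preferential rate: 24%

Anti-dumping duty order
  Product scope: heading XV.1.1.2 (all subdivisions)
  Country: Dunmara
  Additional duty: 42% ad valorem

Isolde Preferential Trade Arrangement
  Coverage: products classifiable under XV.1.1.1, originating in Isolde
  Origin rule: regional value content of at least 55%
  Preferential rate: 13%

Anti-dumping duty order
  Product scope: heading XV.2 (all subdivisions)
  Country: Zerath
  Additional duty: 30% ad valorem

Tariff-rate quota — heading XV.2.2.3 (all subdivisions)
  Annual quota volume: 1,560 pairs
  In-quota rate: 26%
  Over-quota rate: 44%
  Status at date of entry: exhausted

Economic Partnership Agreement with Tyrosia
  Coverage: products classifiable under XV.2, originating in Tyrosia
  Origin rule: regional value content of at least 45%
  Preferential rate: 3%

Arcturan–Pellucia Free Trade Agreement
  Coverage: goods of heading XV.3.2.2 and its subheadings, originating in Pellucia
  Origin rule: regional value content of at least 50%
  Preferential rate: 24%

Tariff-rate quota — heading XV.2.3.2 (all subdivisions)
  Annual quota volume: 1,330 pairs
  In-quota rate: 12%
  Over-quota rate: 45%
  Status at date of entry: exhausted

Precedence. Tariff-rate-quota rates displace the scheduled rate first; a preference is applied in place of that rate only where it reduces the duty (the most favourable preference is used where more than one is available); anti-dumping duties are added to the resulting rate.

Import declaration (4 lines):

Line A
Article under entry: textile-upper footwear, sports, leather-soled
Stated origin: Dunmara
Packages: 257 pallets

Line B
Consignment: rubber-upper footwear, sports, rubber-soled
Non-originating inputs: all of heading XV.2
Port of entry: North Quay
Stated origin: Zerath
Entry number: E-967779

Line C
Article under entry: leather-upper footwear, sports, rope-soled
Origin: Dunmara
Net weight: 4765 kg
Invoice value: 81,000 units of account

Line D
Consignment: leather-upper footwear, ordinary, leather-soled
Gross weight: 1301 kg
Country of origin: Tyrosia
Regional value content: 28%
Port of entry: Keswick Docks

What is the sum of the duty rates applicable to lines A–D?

Line A: textile-upper → XV.3; leather-soled → XV.3.1; sports → XV.3.1.2. Scheduled 8%. No special measure applies. → 8%.
Line B: rubber-upper → XV.1; rubber-soled → XV.1.1; sports → XV.1.1.2. Scheduled 17%. Zerath agreement on XV.2.2.3: XV.1.1.2 not covered. → 17%.
Line C: leather-upper → XV.2; rope-soled → XV.2.1; sports → XV.2.1.2. Scheduled 7%. No special measure applies. → 7%.
Line D: leather-upper → XV.2; leather-soled → XV.2.3; ordinary → XV.2.3.2. Scheduled 32%. quota on XV.2.3.2 exhausted → over-quota 45%; Tyrosia agreement on XV.2: RVC < 45%. → 45%.
Sum: 8% + 17% + 7% + 45% = 77%.

77%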